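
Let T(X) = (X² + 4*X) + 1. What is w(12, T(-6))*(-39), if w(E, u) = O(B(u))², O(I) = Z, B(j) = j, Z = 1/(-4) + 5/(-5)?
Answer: -975/16 ≈ -60.938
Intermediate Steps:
Z = -5/4 (Z = 1*(-¼) + 5*(-⅕) = -¼ - 1 = -5/4 ≈ -1.2500)
O(I) = -5/4
T(X) = 1 + X² + 4*X
w(E, u) = 25/16 (w(E, u) = (-5/4)² = 25/16)
w(12, T(-6))*(-39) = (25/16)*(-39) = -975/16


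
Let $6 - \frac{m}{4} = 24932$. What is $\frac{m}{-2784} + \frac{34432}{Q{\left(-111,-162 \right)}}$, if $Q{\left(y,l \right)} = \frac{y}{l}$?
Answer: $\frac{647507275}{12876} \approx 50288.0$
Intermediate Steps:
$m = -99704$ ($m = 24 - 99728 = -99704$)
$\frac{m}{-2784} + \frac{34432}{Q{\left(-111,-162 \right)}} = - \frac{99704}{-2784} + \frac{34432}{\left(-111\right) \frac{1}{-162}} = \left(-99704\right) \left(- \frac{1}{2784}\right) + \frac{34432}{\left(-111\right) \left(- \frac{1}{162}\right)} = \frac{12463}{348} + \frac{34432}{\frac{37}{54}} = \frac{12463}{348} + 34432 \cdot \frac{54}{37} = \frac{12463}{348} + \frac{1859328}{37} = \frac{647507275}{12876}$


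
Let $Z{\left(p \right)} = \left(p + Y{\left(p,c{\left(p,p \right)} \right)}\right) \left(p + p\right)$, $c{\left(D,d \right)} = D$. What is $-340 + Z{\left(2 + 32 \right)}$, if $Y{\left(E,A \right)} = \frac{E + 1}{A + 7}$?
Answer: $\frac{83232}{41} \approx 2030.0$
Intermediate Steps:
$Y{\left(E,A \right)} = \frac{1 + E}{7 + A}$
$Z{\left(p \right)} = 2 p \left(p + \frac{1 + p}{7 + p}\right)$ ($Z{\left(p \right)} = \left(p + \frac{1 + p}{7 + p}\right) \left(p + p\right) = \left(p + \frac{1 + p}{7 + p}\right) 2 p = 2 p \left(p + \frac{1 + p}{7 + p}\right)$)
$-340 + Z{\left(2 + 32 \right)} = -340 + \frac{2 \left(2 + 32\right) \left(1 + \left(2 + 32\right) + \left(2 + 32\right) \left(7 + \left(2 + 32\right)\right)\right)}{7 + \left(2 + 32\right)} = -340 + 2 \cdot 34 \frac{1}{7 + 34} \left(1 + 34 + 34 \left(7 + 34\right)\right) = -340 + 2 \cdot 34 \cdot \frac{1}{41} \left(1 + 34 + 34 \cdot 41\right) = -340 + 2 \cdot 34 \cdot \frac{1}{41} \left(1 + 34 + 1394\right) = -340 + 2 \cdot 34 \cdot \frac{1}{41} \cdot 1429 = -340 + \frac{97172}{41} = \frac{83232}{41}$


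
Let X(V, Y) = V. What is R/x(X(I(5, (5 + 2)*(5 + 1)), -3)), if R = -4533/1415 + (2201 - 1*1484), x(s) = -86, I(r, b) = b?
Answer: -505011/60845 ≈ -8.3000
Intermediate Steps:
R = 1010022/1415 (R = -4533*1/1415 + (2201 - 1484) = -4533/1415 + 717 = 1010022/1415 ≈ 713.80)
R/x(X(I(5, (5 + 2)*(5 + 1)), -3)) = (1010022/1415)/(-86) = (1010022/1415)*(-1/86) = -505011/60845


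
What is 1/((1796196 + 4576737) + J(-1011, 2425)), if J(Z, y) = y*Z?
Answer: 1/3921258 ≈ 2.5502e-7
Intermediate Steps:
J(Z, y) = Z*y
1/((1796196 + 4576737) + J(-1011, 2425)) = 1/((1796196 + 4576737) - 1011*2425) = 1/(6372933 - 2451675) = 1/3921258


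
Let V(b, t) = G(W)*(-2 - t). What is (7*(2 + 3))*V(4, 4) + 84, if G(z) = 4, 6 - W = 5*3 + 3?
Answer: -756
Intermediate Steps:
W = -12 (W = 6 - (5*3 + 3) = 6 - (15 + 3) = 6 - 1*18 = 6 - 18 = -12)
V(b, t) = -8 - 4*t (V(b, t) = 4*(-2 - t) = -8 - 4*t)
(7*(2 + 3))*V(4, 4) + 84 = (7*(2 + 3))*(-8 - 4*4) + 84 = (7*5)*(-8 - 16) + 84 = 35*(-24) + 84 = -840 + 84 = -756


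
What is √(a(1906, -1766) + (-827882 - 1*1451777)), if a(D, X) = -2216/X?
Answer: I*√1777424067687/883 ≈ 1509.9*I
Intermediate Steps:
√(a(1906, -1766) + (-827882 - 1*1451777)) = √(-2216/(-1766) + (-827882 - 1*1451777)) = √(-2216*(-1/1766) + (-827882 - 1451777)) = √(1108/883 - 2279659) = √(-2012937789/883) = I*√1777424067687/883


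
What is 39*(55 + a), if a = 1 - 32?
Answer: 936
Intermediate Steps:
a = -31
39*(55 + a) = 39*(55 - 31) = 39*24 = 936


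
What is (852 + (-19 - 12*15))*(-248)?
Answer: -161944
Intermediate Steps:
(852 + (-19 - 12*15))*(-248) = (852 + (-19 - 180))*(-248) = (852 - 199)*(-248) = 653*(-248) = -161944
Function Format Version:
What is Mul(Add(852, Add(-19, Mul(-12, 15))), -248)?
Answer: -161944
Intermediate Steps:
Mul(Add(852, Add(-19, Mul(-12, 15))), -248) = Mul(Add(852, Add(-19, -180)), -248) = Mul(Add(852, -199), -248) = Mul(653, -248) = -161944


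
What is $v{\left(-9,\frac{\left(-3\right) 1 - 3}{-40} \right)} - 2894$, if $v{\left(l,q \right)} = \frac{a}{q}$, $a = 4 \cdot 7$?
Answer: $- \frac{8122}{3} \approx -2707.3$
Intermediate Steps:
$a = 28$
$v{\left(l,q \right)} = \frac{28}{q}$
$v{\left(-9,\frac{\left(-3\right) 1 - 3}{-40} \right)} - 2894 = \frac{28}{\left(\left(-3\right) 1 - 3\right) \frac{1}{-40}} - 2894 = \frac{28}{\left(-3 - 3\right) \left(- \frac{1}{40}\right)} - 2894 = \frac{28}{\left(-6\right) \left(- \frac{1}{40}\right)} - 2894 = \frac{28}{\frac{3}{20}} - 2894 = 28 \cdot \frac{20}{3} - 2894 = \frac{560}{3} - 2894 = - \frac{8122}{3}$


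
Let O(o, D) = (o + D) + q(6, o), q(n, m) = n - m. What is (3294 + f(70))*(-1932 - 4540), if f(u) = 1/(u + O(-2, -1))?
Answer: -1598914072/75 ≈ -2.1319e+7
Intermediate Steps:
O(o, D) = 6 + D (O(o, D) = (o + D) + (6 - o) = (D + o) + (6 - o) = 6 + D)
f(u) = 1/(5 + u) (f(u) = 1/(u + (6 - 1)) = 1/(u + 5) = 1/(5 + u))
(3294 + f(70))*(-1932 - 4540) = (3294 + 1/(5 + 70))*(-1932 - 4540) = (3294 + 1/75)*(-6472) = (247051/75)*(-6472) = -1598914072/75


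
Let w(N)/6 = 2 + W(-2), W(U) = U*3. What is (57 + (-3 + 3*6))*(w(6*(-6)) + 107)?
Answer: 5976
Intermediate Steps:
W(U) = 3*U
w(N) = -24 (w(N) = 6*(2 + 3*(-2)) = 6*(2 - 6) = 6*(-4) = -24)
(57 + (-3 + 3*6))*(w(6*(-6)) + 107) = (57 + (-3 + 3*6))*(-24 + 107) = (57 + (-3 + 18))*83 = (57 + 15)*83 = 72*83 = 5976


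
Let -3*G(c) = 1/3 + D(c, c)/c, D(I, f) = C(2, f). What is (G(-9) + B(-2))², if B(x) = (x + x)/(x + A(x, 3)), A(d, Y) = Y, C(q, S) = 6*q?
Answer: 121/9 ≈ 13.444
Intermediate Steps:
B(x) = 2*x/(3 + x) (B(x) = (x + x)/(x + 3) = (2*x)/(3 + x) = 2*x/(3 + x))
D(I, f) = 12 (D(I, f) = 6*2 = 12)
G(c) = -⅑ - 4/c (G(c) = -(1/3 + 12/c)/3 = -(1*(⅓) + 12/c)/3 = -(⅓ + 12/c)/3 = -⅑ - 4/c)
(G(-9) + B(-2))² = ((⅑)*(-36 - 1*(-9))/(-9) + 2*(-2)/(3 - 2))² = ((⅑)*(-⅑)*(-36 + 9) + 2*(-2)/1)² = ((⅑)*(-⅑)*(-27) + 2*(-2)*1)² = (⅓ - 4)² = (-11/3)² = 121/9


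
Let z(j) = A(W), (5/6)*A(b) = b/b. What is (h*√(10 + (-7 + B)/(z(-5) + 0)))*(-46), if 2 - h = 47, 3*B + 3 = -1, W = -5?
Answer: 345*√110 ≈ 3618.4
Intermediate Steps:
B = -4/3 (B = -1 + (⅓)*(-1) = -1 - ⅓ = -4/3 ≈ -1.3333)
A(b) = 6/5 (A(b) = 6*(b/b)/5 = (6/5)*1 = 6/5)
h = -45 (h = 2 - 1*47 = 2 - 47 = -45)
z(j) = 6/5
(h*√(10 + (-7 + B)/(z(-5) + 0)))*(-46) = -45*√(10 + (-7 - 4/3)/(6/5 + 0))*(-46) = -45*√(10 - 25/(3*6/5))*(-46) = -45*√(10 - 25/3*⅚)*(-46) = -45*√(10 - 125/18)*(-46) = -15*√110/2*(-46) = 345*√110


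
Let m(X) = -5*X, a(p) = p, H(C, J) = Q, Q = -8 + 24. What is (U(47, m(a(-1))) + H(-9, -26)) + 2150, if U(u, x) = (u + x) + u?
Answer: 2265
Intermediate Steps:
Q = 16
H(C, J) = 16
U(u, x) = x + 2*u
(U(47, m(a(-1))) + H(-9, -26)) + 2150 = ((-5*(-1) + 2*47) + 16) + 2150 = ((5 + 94) + 16) + 2150 = (99 + 16) + 2150 = 115 + 2150 = 2265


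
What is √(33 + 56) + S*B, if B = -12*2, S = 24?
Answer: -576 + √89 ≈ -566.57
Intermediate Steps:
B = -24
√(33 + 56) + S*B = √(33 + 56) + 24*(-24) = √89 - 576 = -576 + √89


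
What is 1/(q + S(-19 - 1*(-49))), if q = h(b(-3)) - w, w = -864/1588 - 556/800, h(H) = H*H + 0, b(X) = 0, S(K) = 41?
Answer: 79400/3353783 ≈ 0.023675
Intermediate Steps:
h(H) = H**2 (h(H) = H**2 + 0 = H**2)
w = -98383/79400 (w = -864*1/1588 - 556*1/800 = -216/397 - 139/200 = -98383/79400 ≈ -1.2391)
q = 98383/79400 (q = 0**2 - 1*(-98383/79400) = 0 + 98383/79400 = 98383/79400 ≈ 1.2391)
1/(q + S(-19 - 1*(-49))) = 1/(98383/79400 + 41) = 1/(3353783/79400) = 79400/3353783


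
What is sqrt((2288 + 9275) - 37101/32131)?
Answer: 2*sqrt(2984115633103)/32131 ≈ 107.53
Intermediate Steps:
sqrt((2288 + 9275) - 37101/32131) = sqrt(11563 - 37101*1/32131) = sqrt(11563 - 37101/32131) = sqrt(371493652/32131) = 2*sqrt(2984115633103)/32131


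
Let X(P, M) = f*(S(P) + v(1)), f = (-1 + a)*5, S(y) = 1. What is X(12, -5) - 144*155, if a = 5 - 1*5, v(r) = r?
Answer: -22330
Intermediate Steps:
a = 0 (a = 5 - 5 = 0)
f = -5 (f = (-1 + 0)*5 = -1*5 = -5)
X(P, M) = -10 (X(P, M) = -5*(1 + 1) = -5*2 = -10)
X(12, -5) - 144*155 = -10 - 144*155 = -10 - 22320 = -22330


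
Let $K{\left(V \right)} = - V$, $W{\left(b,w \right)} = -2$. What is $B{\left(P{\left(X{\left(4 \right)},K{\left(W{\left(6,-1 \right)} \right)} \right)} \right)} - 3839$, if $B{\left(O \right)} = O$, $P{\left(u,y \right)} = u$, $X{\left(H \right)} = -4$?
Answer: $-3843$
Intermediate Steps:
$B{\left(P{\left(X{\left(4 \right)},K{\left(W{\left(6,-1 \right)} \right)} \right)} \right)} - 3839 = -4 - 3839 = -3843$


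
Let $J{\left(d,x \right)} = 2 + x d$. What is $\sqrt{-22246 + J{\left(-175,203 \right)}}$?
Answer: $i \sqrt{57769} \approx 240.35 i$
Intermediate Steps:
$J{\left(d,x \right)} = 2 + d x$
$\sqrt{-22246 + J{\left(-175,203 \right)}} = \sqrt{-22246 + \left(2 - 35525\right)} = \sqrt{-22246 - 35523} = \sqrt{-57769} = i \sqrt{57769}$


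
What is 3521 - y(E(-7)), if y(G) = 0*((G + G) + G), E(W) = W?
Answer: 3521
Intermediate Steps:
y(G) = 0 (y(G) = 0*(2*G + G) = 0*(3*G) = 0)
3521 - y(E(-7)) = 3521 - 1*0 = 3521 + 0 = 3521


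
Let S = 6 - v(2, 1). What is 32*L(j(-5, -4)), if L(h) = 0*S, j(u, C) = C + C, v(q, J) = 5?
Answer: 0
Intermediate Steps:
j(u, C) = 2*C
S = 1 (S = 6 - 1*5 = 6 - 5 = 1)
L(h) = 0 (L(h) = 0*1 = 0)
32*L(j(-5, -4)) = 32*0 = 0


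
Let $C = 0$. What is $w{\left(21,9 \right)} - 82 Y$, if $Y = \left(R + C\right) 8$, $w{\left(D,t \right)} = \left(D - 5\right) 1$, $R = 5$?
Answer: $-3264$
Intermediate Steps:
$w{\left(D,t \right)} = -5 + D$ ($w{\left(D,t \right)} = \left(-5 + D\right) 1 = -5 + D$)
$Y = 40$ ($Y = \left(5 + 0\right) 8 = 5 \cdot 8 = 40$)
$w{\left(21,9 \right)} - 82 Y = \left(-5 + 21\right) - 3280 = 16 - 3280 = -3264$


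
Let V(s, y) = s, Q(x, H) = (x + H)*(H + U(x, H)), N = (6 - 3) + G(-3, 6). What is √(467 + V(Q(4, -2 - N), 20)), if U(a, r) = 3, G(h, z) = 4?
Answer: √497 ≈ 22.293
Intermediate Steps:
N = 7 (N = (6 - 3) + 4 = 3 + 4 = 7)
Q(x, H) = (3 + H)*(H + x) (Q(x, H) = (x + H)*(H + 3) = (H + x)*(3 + H) = (3 + H)*(H + x))
√(467 + V(Q(4, -2 - N), 20)) = √(467 + ((-2 - 1*7)² + 3*(-2 - 1*7) + 3*4 + (-2 - 1*7)*4)) = √(467 + ((-2 - 7)² + 3*(-2 - 7) + 12 + (-2 - 7)*4)) = √(467 + ((-9)² + 3*(-9) + 12 - 9*4)) = √(467 + (81 - 27 + 12 - 36)) = √(467 + 30) = √497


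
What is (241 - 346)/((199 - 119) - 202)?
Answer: 105/122 ≈ 0.86066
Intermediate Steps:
(241 - 346)/((199 - 119) - 202) = -105/(80 - 202) = -105/(-122) = -105*(-1/122) = 105/122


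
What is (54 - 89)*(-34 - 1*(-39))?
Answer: -175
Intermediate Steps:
(54 - 89)*(-34 - 1*(-39)) = -35*(-34 + 39) = -35*5 = -175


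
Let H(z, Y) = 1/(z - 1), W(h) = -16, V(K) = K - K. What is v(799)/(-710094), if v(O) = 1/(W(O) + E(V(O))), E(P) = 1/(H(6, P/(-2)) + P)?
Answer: 1/7811034 ≈ 1.2802e-7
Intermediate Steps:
V(K) = 0
H(z, Y) = 1/(-1 + z)
E(P) = 1/(⅕ + P) (E(P) = 1/(1/(-1 + 6) + P) = 1/(1/5 + P) = 1/(⅕ + P))
v(O) = -1/11 (v(O) = 1/(-16 + 5/(1 + 5*0)) = 1/(-16 + 5/(1 + 0)) = 1/(-16 + 5/1) = 1/(-16 + 5*1) = 1/(-16 + 5) = 1/(-11) = -1/11)
v(799)/(-710094) = -1/11/(-710094) = -1/11*(-1/710094) = 1/7811034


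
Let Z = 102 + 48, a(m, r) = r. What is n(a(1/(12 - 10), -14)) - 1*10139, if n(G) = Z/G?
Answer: -71048/7 ≈ -10150.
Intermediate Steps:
Z = 150
n(G) = 150/G
n(a(1/(12 - 10), -14)) - 1*10139 = 150/(-14) - 1*10139 = 150*(-1/14) - 10139 = -75/7 - 10139 = -71048/7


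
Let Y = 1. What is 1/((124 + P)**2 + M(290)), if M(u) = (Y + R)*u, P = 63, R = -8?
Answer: 1/32939 ≈ 3.0359e-5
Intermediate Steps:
M(u) = -7*u (M(u) = (1 - 8)*u = -7*u)
1/((124 + P)**2 + M(290)) = 1/((124 + 63)**2 - 7*290) = 1/(187**2 - 2030) = 1/(34969 - 2030) = 1/32939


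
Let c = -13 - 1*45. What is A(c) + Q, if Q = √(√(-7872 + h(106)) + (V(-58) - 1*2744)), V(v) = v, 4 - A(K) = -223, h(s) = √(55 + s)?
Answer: 227 + √(-2802 + √(-7872 + √161)) ≈ 227.84 + 52.941*I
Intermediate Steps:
c = -58 (c = -13 - 45 = -58)
A(K) = 227 (A(K) = 4 - 1*(-223) = 4 + 223 = 227)
Q = √(-2802 + √(-7872 + √161)) (Q = √(√(-7872 + √(55 + 106)) + (-58 - 1*2744)) = √(√(-7872 + √161) + (-58 - 2744)) = √(√(-7872 + √161) - 2802) = √(-2802 + √(-7872 + √161)) ≈ 0.8373 + 52.941*I)
A(c) + Q = 227 + √(-2802 + √(-7872 + √161))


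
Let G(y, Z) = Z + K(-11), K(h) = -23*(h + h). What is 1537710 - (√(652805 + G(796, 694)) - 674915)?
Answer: 2212625 - 11*√5405 ≈ 2.2118e+6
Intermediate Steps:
K(h) = -46*h
G(y, Z) = 506 + Z (G(y, Z) = Z - 46*(-11) = Z + 506 = 506 + Z)
1537710 - (√(652805 + G(796, 694)) - 674915) = 1537710 - (√(652805 + (506 + 694)) - 674915) = 1537710 - (√(652805 + 1200) - 674915) = 1537710 - (√654005 - 674915) = 1537710 - (11*√5405 - 674915) = 1537710 - (-674915 + 11*√5405) = 1537710 + (674915 - 11*√5405) = 2212625 - 11*√5405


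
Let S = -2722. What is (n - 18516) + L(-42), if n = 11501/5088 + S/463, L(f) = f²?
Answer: -744753737/44448 ≈ -16756.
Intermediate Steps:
n = -160841/44448 (n = 11501/5088 - 2722/463 = 11501*(1/5088) - 2722*1/463 = 217/96 - 2722/463 = -160841/44448 ≈ -3.6186)
(n - 18516) + L(-42) = (-160841/44448 - 18516) + (-42)² = -823160009/44448 + 1764 = -744753737/44448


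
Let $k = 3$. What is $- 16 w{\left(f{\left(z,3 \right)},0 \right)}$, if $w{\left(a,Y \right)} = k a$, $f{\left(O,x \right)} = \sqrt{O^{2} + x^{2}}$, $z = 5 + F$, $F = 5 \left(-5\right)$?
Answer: $- 48 \sqrt{409} \approx -970.74$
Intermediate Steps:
$F = -25$
$z = -20$ ($z = 5 - 25 = -20$)
$w{\left(a,Y \right)} = 3 a$
$- 16 w{\left(f{\left(z,3 \right)},0 \right)} = - 16 \cdot 3 \sqrt{\left(-20\right)^{2} + 3^{2}} = - 16 \cdot 3 \sqrt{400 + 9} = - 16 \cdot 3 \sqrt{409} = - 48 \sqrt{409}$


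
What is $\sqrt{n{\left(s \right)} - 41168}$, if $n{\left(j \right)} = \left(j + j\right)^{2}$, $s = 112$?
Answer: $4 \sqrt{563} \approx 94.911$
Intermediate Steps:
$n{\left(j \right)} = 4 j^{2}$ ($n{\left(j \right)} = \left(2 j\right)^{2} = 4 j^{2}$)
$\sqrt{n{\left(s \right)} - 41168} = \sqrt{4 \cdot 112^{2} - 41168} = \sqrt{4 \cdot 12544 - 41168} = \sqrt{50176 - 41168} = \sqrt{9008} = 4 \sqrt{563}$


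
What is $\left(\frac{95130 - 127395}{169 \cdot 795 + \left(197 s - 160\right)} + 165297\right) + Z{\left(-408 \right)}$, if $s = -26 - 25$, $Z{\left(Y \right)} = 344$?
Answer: $\frac{20563966603}{124148} \approx 1.6564 \cdot 10^{5}$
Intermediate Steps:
$s = -51$ ($s = -26 - 25 = -51$)
$\left(\frac{95130 - 127395}{169 \cdot 795 + \left(197 s - 160\right)} + 165297\right) + Z{\left(-408 \right)} = \left(\frac{95130 - 127395}{169 \cdot 795 + \left(197 \left(-51\right) - 160\right)} + 165297\right) + 344 = \left(- \frac{32265}{134355 - 10207} + 165297\right) + 344 = \left(- \frac{32265}{124148} + 165297\right) + 344 = \frac{20521259691}{124148} + 344 = \frac{20563966603}{124148}$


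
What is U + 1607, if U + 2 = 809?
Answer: 2414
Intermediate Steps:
U = 807 (U = -2 + 809 = 807)
U + 1607 = 807 + 1607 = 2414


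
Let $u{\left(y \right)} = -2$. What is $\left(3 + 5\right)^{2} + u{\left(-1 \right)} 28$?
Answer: $8$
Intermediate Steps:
$\left(3 + 5\right)^{2} + u{\left(-1 \right)} 28 = \left(3 + 5\right)^{2} - 56 = 8^{2} - 56 = 64 - 56 = 8$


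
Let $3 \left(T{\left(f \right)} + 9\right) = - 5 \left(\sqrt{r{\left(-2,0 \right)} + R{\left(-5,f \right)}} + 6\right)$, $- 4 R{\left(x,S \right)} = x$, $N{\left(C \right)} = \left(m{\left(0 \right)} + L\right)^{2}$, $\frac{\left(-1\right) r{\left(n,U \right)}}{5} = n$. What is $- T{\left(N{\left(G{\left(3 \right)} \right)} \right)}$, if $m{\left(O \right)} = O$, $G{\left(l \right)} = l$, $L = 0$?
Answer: $19 + \frac{5 \sqrt{5}}{2} \approx 24.59$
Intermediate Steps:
$r{\left(n,U \right)} = - 5 n$
$N{\left(C \right)} = 0$ ($N{\left(C \right)} = \left(0 + 0\right)^{2} = 0^{2} = 0$)
$R{\left(x,S \right)} = - \frac{x}{4}$
$T{\left(f \right)} = -19 - \frac{5 \sqrt{5}}{2}$ ($T{\left(f \right)} = -9 + \frac{\left(-5\right) \left(\sqrt{\left(-5\right) \left(-2\right) - - \frac{5}{4}} + 6\right)}{3} = -9 + \frac{\left(-5\right) \left(\sqrt{10 + \frac{5}{4}} + 6\right)}{3} = -9 + \frac{\left(-5\right) \left(\sqrt{\frac{45}{4}} + 6\right)}{3} = -9 + \frac{\left(-5\right) \left(\frac{3 \sqrt{5}}{2} + 6\right)}{3} = -9 + \frac{\left(-5\right) \left(6 + \frac{3 \sqrt{5}}{2}\right)}{3} = -9 + \frac{-30 - \frac{15 \sqrt{5}}{2}}{3} = -9 - \left(10 + \frac{5 \sqrt{5}}{2}\right) = -19 - \frac{5 \sqrt{5}}{2}$)
$- T{\left(N{\left(G{\left(3 \right)} \right)} \right)} = - (-19 - \frac{5 \sqrt{5}}{2}) = 19 + \frac{5 \sqrt{5}}{2}$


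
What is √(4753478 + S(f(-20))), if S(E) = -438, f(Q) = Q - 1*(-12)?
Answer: 4*√297065 ≈ 2180.1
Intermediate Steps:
f(Q) = 12 + Q (f(Q) = Q + 12 = 12 + Q)
√(4753478 + S(f(-20))) = √(4753478 - 438) = √4753040 = 4*√297065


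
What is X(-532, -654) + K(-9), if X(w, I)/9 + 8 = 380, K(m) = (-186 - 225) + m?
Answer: 2928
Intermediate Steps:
K(m) = -411 + m
X(w, I) = 3348 (X(w, I) = -72 + 9*380 = -72 + 3420 = 3348)
X(-532, -654) + K(-9) = 3348 + (-411 - 9) = 3348 - 420 = 2928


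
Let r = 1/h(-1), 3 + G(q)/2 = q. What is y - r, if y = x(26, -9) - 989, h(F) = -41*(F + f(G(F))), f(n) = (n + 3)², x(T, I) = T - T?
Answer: -973175/984 ≈ -989.00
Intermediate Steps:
x(T, I) = 0
G(q) = -6 + 2*q
f(n) = (3 + n)²
h(F) = -41*F - 41*(-3 + 2*F)² (h(F) = -41*(F + (3 + (-6 + 2*F))²) = -41*(F + (-3 + 2*F)²) = -41*F - 41*(-3 + 2*F)²)
y = -989 (y = 0 - 989 = -989)
r = -1/984 (r = 1/(-369 - 164*(-1)² + 451*(-1)) = 1/(-369 - 164*1 - 451) = 1/(-369 - 164 - 451) = 1/(-984) = -1/984 ≈ -0.0010163)
y - r = -989 - 1*(-1/984) = -989 + 1/984 = -973175/984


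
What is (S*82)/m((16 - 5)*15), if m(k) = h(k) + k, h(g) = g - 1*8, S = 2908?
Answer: 119228/161 ≈ 740.55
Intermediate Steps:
h(g) = -8 + g (h(g) = g - 8 = -8 + g)
m(k) = -8 + 2*k (m(k) = (-8 + k) + k = -8 + 2*k)
(S*82)/m((16 - 5)*15) = (2908*82)/(-8 + 2*((16 - 5)*15)) = 238456/(-8 + 2*(11*15)) = 238456/(-8 + 2*165) = 238456/(-8 + 330) = 238456/322 = 238456*(1/322) = 119228/161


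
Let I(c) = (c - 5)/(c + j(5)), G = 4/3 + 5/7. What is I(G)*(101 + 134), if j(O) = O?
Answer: -7285/74 ≈ -98.446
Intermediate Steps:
G = 43/21 (G = 4*(⅓) + 5*(⅐) = 4/3 + 5/7 = 43/21 ≈ 2.0476)
I(c) = (-5 + c)/(5 + c) (I(c) = (c - 5)/(c + 5) = (-5 + c)/(5 + c))
I(G)*(101 + 134) = ((-5 + 43/21)/(5 + 43/21))*(101 + 134) = (-62/21/(148/21))*235 = ((21/148)*(-62/21))*235 = -31/74*235 = -7285/74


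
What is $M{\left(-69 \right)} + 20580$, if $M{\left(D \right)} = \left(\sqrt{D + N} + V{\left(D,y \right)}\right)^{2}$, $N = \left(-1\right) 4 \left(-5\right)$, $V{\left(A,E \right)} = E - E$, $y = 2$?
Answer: $20531$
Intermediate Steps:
$V{\left(A,E \right)} = 0$
$N = 20$ ($N = \left(-4\right) \left(-5\right) = 20$)
$M{\left(D \right)} = 20 + D$ ($M{\left(D \right)} = \left(\sqrt{D + 20} + 0\right)^{2} = \left(\sqrt{20 + D} + 0\right)^{2} = \left(\sqrt{20 + D}\right)^{2} = 20 + D$)
$M{\left(-69 \right)} + 20580 = \left(20 - 69\right) + 20580 = -49 + 20580 = 20531$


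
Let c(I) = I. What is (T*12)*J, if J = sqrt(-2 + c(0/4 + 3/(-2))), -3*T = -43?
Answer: 86*I*sqrt(14) ≈ 321.78*I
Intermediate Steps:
T = 43/3 (T = -1/3*(-43) = 43/3 ≈ 14.333)
J = I*sqrt(14)/2 (J = sqrt(-2 + (0/4 + 3/(-2))) = sqrt(-2 + (0*(1/4) + 3*(-1/2))) = sqrt(-2 + (0 - 3/2)) = sqrt(-2 - 3/2) = sqrt(-7/2) = I*sqrt(14)/2 ≈ 1.8708*I)
(T*12)*J = ((43/3)*12)*(I*sqrt(14)/2) = 172*(I*sqrt(14)/2) = 86*I*sqrt(14)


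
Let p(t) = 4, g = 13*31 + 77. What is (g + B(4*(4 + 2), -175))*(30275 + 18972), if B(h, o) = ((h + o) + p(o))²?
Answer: 1087816983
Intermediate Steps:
g = 480 (g = 403 + 77 = 480)
B(h, o) = (4 + h + o)² (B(h, o) = ((h + o) + 4)² = (4 + h + o)²)
(g + B(4*(4 + 2), -175))*(30275 + 18972) = (480 + (4 + 4*(4 + 2) - 175)²)*(30275 + 18972) = (480 + (4 + 4*6 - 175)²)*49247 = (480 + (4 + 24 - 175)²)*49247 = (480 + (-147)²)*49247 = (480 + 21609)*49247 = 22089*49247 = 1087816983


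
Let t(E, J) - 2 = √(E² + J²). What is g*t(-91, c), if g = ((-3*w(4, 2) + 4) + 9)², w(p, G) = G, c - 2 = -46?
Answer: 98 + 49*√10217 ≈ 5050.9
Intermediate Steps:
c = -44 (c = 2 - 46 = -44)
t(E, J) = 2 + √(E² + J²)
g = 49 (g = ((-3*2 + 4) + 9)² = ((-6 + 4) + 9)² = (-2 + 9)² = 7² = 49)
g*t(-91, c) = 49*(2 + √((-91)² + (-44)²)) = 49*(2 + √(8281 + 1936)) = 49*(2 + √10217) = 98 + 49*√10217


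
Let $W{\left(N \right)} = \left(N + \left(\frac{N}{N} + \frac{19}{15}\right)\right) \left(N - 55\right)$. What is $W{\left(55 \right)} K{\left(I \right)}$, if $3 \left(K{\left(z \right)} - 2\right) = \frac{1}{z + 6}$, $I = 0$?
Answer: $0$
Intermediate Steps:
$K{\left(z \right)} = 2 + \frac{1}{3 \left(6 + z\right)}$ ($K{\left(z \right)} = 2 + \frac{1}{3 \left(z + 6\right)} = 2 + \frac{1}{3 \left(6 + z\right)}$)
$W{\left(N \right)} = \left(-55 + N\right) \left(\frac{34}{15} + N\right)$ ($W{\left(N \right)} = \left(N + \left(1 + 19 \cdot \frac{1}{15}\right)\right) \left(-55 + N\right) = \left(N + \left(1 + \frac{19}{15}\right)\right) \left(-55 + N\right) = \left(N + \frac{34}{15}\right) \left(-55 + N\right) = \left(\frac{34}{15} + N\right) \left(-55 + N\right) = \left(-55 + N\right) \left(\frac{34}{15} + N\right)$)
$W{\left(55 \right)} K{\left(I \right)} = \left(- \frac{374}{3} + 55^{2} - \frac{8701}{3}\right) \frac{37 + 6 \cdot 0}{3 \left(6 + 0\right)} = \left(- \frac{374}{3} + 3025 - \frac{8701}{3}\right) \frac{37 + 0}{3 \cdot 6} = 0 \cdot \frac{1}{3} \cdot \frac{1}{6} \cdot 37 = 0 \cdot \frac{37}{18} = 0$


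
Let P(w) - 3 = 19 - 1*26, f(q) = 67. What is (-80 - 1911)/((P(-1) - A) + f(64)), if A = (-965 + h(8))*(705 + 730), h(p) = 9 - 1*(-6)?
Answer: -1991/1363313 ≈ -0.0014604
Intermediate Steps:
h(p) = 15 (h(p) = 9 + 6 = 15)
P(w) = -4 (P(w) = 3 + (19 - 1*26) = 3 + (19 - 26) = 3 - 7 = -4)
A = -1363250 (A = (-965 + 15)*(705 + 730) = -950*1435 = -1363250)
(-80 - 1911)/((P(-1) - A) + f(64)) = (-80 - 1911)/((-4 - 1*(-1363250)) + 67) = -1991/((-4 + 1363250) + 67) = -1991/(1363246 + 67) = -1991/1363313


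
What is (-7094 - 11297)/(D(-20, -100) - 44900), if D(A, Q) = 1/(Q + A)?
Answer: 2206920/5388001 ≈ 0.40960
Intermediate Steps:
D(A, Q) = 1/(A + Q)
(-7094 - 11297)/(D(-20, -100) - 44900) = (-7094 - 11297)/(1/(-20 - 100) - 44900) = -18391/(1/(-120) - 44900) = -18391/(-1/120 - 44900) = -18391/(-5388001/120) = -18391*(-120/5388001) = 2206920/5388001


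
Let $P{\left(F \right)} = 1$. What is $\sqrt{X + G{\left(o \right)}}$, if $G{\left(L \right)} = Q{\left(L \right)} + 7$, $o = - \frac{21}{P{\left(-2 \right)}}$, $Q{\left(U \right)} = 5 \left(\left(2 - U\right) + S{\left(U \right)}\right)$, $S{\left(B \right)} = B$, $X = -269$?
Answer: $6 i \sqrt{7} \approx 15.875 i$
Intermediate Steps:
$Q{\left(U \right)} = 10$ ($Q{\left(U \right)} = 5 \left(\left(2 - U\right) + U\right) = 5 \cdot 2 = 10$)
$o = -21$ ($o = - \frac{21}{1} = \left(-21\right) 1 = -21$)
$G{\left(L \right)} = 17$ ($G{\left(L \right)} = 10 + 7 = 17$)
$\sqrt{X + G{\left(o \right)}} = \sqrt{-269 + 17} = \sqrt{-252} = 6 i \sqrt{7}$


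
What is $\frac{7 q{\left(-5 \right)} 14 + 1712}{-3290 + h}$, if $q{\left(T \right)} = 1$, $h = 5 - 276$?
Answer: $- \frac{1810}{3561} \approx -0.50828$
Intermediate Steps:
$h = -271$ ($h = 5 - 276 = -271$)
$\frac{7 q{\left(-5 \right)} 14 + 1712}{-3290 + h} = \frac{7 \cdot 1 \cdot 14 + 1712}{-3290 - 271} = \frac{7 \cdot 14 + 1712}{-3561} = \left(98 + 1712\right) \left(- \frac{1}{3561}\right) = 1810 \left(- \frac{1}{3561}\right) = - \frac{1810}{3561}$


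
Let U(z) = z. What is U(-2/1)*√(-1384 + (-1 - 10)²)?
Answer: -2*I*√1263 ≈ -71.077*I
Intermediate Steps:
U(-2/1)*√(-1384 + (-1 - 10)²) = (-2/1)*√(-1384 + (-1 - 10)²) = (-2*1)*√(-1384 + (-11)²) = -2*√(-1384 + 121) = -2*I*√1263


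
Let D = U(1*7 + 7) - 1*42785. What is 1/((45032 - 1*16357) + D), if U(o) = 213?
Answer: -1/13897 ≈ -7.1958e-5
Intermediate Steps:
D = -42572 (D = 213 - 1*42785 = 213 - 42785 = -42572)
1/((45032 - 1*16357) + D) = 1/((45032 - 1*16357) - 42572) = 1/((45032 - 16357) - 42572) = 1/(28675 - 42572) = 1/(-13897) = -1/13897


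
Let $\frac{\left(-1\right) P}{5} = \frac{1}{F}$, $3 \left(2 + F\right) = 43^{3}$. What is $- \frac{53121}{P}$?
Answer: $\frac{1407724207}{5} \approx 2.8154 \cdot 10^{8}$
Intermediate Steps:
$F = \frac{79501}{3}$ ($F = -2 + \frac{43^{3}}{3} = -2 + \frac{1}{3} \cdot 79507 = -2 + \frac{79507}{3} = \frac{79501}{3} \approx 26500.0$)
$P = - \frac{15}{79501}$ ($P = - \frac{5}{\frac{79501}{3}} = \left(-5\right) \frac{3}{79501} = - \frac{15}{79501} \approx -0.00018868$)
$- \frac{53121}{P} = - \frac{53121}{- \frac{15}{79501}} = \left(-53121\right) \left(- \frac{79501}{15}\right) = \frac{1407724207}{5}$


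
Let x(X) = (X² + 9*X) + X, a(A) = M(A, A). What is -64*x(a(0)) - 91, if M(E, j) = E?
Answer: -91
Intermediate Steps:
a(A) = A
x(X) = X² + 10*X
-64*x(a(0)) - 91 = -0*(10 + 0) - 91 = -0*10 - 91 = -64*0 - 91 = 0 - 91 = -91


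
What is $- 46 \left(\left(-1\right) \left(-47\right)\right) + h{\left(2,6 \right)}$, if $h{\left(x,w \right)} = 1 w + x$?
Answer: $-2154$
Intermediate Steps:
$h{\left(x,w \right)} = w + x$
$- 46 \left(\left(-1\right) \left(-47\right)\right) + h{\left(2,6 \right)} = - 46 \left(\left(-1\right) \left(-47\right)\right) + \left(6 + 2\right) = \left(-46\right) 47 + 8 = -2162 + 8 = -2154$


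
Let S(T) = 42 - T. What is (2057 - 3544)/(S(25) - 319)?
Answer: 1487/302 ≈ 4.9238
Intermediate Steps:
(2057 - 3544)/(S(25) - 319) = (2057 - 3544)/((42 - 1*25) - 319) = -1487/((42 - 25) - 319) = -1487/(17 - 319) = -1487/(-302) = -1487*(-1/302) = 1487/302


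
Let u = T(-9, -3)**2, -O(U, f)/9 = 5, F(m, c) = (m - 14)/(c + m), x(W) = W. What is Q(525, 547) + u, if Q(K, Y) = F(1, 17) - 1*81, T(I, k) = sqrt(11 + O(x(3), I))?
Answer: -2083/18 ≈ -115.72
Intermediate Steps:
F(m, c) = (-14 + m)/(c + m)
O(U, f) = -45 (O(U, f) = -9*5 = -45)
T(I, k) = I*sqrt(34) (T(I, k) = sqrt(11 - 45) = sqrt(-34) = I*sqrt(34))
Q(K, Y) = -1471/18 (Q(K, Y) = (-14 + 1)/(17 + 1) - 1*81 = -13/18 - 81 = -1471/18)
u = -34 (u = (I*sqrt(34))**2 = -34)
Q(525, 547) + u = -1471/18 - 34 = -2083/18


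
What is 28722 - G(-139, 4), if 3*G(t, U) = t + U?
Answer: 28767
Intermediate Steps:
G(t, U) = U/3 + t/3 (G(t, U) = (t + U)/3 = (U + t)/3 = U/3 + t/3)
28722 - G(-139, 4) = 28722 - ((⅓)*4 + (⅓)*(-139)) = 28722 - (4/3 - 139/3) = 28722 - 1*(-45) = 28722 + 45 = 28767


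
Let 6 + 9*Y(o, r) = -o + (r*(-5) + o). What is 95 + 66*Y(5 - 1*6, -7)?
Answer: 923/3 ≈ 307.67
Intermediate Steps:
Y(o, r) = -⅔ - 5*r/9 (Y(o, r) = -⅔ + (-o + (r*(-5) + o))/9 = -⅔ + (-o + (-5*r + o))/9 = -⅔ + (-o + (o - 5*r))/9 = -⅔ + (-5*r)/9 = -⅔ - 5*r/9)
95 + 66*Y(5 - 1*6, -7) = 95 + 66*(-⅔ - 5/9*(-7)) = 95 + 66*(-⅔ + 35/9) = 95 + 66*(29/9) = 95 + 638/3 = 923/3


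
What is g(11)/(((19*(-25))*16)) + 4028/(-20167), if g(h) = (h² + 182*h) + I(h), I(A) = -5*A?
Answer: -18079539/38317300 ≈ -0.47184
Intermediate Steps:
g(h) = h² + 177*h (g(h) = (h² + 182*h) - 5*h = h² + 177*h)
g(11)/(((19*(-25))*16)) + 4028/(-20167) = (11*(177 + 11))/(((19*(-25))*16)) + 4028/(-20167) = (11*188)/((-475*16)) + 4028*(-1/20167) = 2068/(-7600) - 4028/20167 = 2068*(-1/7600) - 4028/20167 = -517/1900 - 4028/20167 = -18079539/38317300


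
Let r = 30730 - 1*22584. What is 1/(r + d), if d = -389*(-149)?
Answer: 1/66107 ≈ 1.5127e-5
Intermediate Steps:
d = 57961
r = 8146 (r = 30730 - 22584 = 8146)
1/(r + d) = 1/(8146 + 57961) = 1/66107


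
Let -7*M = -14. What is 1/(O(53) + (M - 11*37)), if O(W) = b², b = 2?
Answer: -1/401 ≈ -0.0024938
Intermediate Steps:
O(W) = 4 (O(W) = 2² = 4)
M = 2 (M = -⅐*(-14) = 2)
1/(O(53) + (M - 11*37)) = 1/(4 + (2 - 11*37)) = 1/(4 + (2 - 407)) = 1/(4 - 405) = 1/(-401) = -1/401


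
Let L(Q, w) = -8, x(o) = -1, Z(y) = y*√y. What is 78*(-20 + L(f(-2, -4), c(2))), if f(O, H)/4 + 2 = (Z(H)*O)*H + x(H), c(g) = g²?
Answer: -2184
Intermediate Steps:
Z(y) = y^(3/2)
f(O, H) = -12 + 4*O*H^(5/2) (f(O, H) = -8 + 4*((H^(3/2)*O)*H - 1) = -8 + 4*((O*H^(3/2))*H - 1) = -8 + 4*(O*H^(5/2) - 1) = -8 + 4*(-1 + O*H^(5/2)) = -8 + (-4 + 4*O*H^(5/2)) = -12 + 4*O*H^(5/2))
78*(-20 + L(f(-2, -4), c(2))) = 78*(-20 - 8) = 78*(-28) = -2184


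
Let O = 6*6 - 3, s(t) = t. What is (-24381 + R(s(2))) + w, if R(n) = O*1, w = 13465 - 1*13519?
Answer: -24402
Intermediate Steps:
O = 33 (O = 36 - 3 = 33)
w = -54 (w = 13465 - 13519 = -54)
R(n) = 33 (R(n) = 33*1 = 33)
(-24381 + R(s(2))) + w = (-24381 + 33) - 54 = -24348 - 54 = -24402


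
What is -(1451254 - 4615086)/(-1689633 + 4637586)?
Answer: 3163832/2947953 ≈ 1.0732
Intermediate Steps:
-(1451254 - 4615086)/(-1689633 + 4637586) = -(-3163832)/2947953 = -1*(-3163832/2947953) = 3163832/2947953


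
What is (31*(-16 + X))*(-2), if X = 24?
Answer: -496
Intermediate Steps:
(31*(-16 + X))*(-2) = (31*(-16 + 24))*(-2) = (31*8)*(-2) = 248*(-2) = -496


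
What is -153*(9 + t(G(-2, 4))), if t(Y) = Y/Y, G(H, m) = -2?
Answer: -1530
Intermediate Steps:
t(Y) = 1
-153*(9 + t(G(-2, 4))) = -153*(9 + 1) = -153*10 = -1530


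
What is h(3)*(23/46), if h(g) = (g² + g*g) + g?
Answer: 21/2 ≈ 10.500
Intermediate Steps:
h(g) = g + 2*g² (h(g) = (g² + g²) + g = 2*g² + g = g + 2*g²)
h(3)*(23/46) = (3*(1 + 2*3))*(23/46) = (3*(1 + 6))*(23*(1/46)) = (3*7)*(½) = 21*(½) = 21/2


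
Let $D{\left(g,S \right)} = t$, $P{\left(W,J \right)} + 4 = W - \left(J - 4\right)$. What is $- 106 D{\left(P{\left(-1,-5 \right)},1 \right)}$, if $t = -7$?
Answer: $742$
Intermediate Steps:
$P{\left(W,J \right)} = W - J$ ($P{\left(W,J \right)} = -4 - \left(-4 + J - W\right) = -4 + \left(4 + W - J\right) = W - J$)
$D{\left(g,S \right)} = -7$
$- 106 D{\left(P{\left(-1,-5 \right)},1 \right)} = \left(-106\right) \left(-7\right) = 742$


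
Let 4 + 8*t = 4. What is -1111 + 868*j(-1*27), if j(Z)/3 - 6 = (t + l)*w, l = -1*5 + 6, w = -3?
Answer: 6701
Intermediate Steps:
t = 0 (t = -½ + (⅛)*4 = -½ + ½ = 0)
l = 1 (l = -5 + 6 = 1)
j(Z) = 9 (j(Z) = 18 + 3*((0 + 1)*(-3)) = 18 + 3*(1*(-3)) = 18 + 3*(-3) = 18 - 9 = 9)
-1111 + 868*j(-1*27) = -1111 + 868*9 = -1111 + 7812 = 6701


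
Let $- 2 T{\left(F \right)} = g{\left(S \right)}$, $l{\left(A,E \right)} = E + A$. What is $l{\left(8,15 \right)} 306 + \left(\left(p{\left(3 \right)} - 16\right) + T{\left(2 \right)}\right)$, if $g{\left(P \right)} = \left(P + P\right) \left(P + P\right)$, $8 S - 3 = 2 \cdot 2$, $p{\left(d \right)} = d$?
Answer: $\frac{224751}{32} \approx 7023.5$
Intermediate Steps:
$S = \frac{7}{8}$ ($S = \frac{3}{8} + \frac{2 \cdot 2}{8} = \frac{3}{8} + \frac{1}{8} \cdot 4 = \frac{3}{8} + \frac{1}{2} = \frac{7}{8} \approx 0.875$)
$g{\left(P \right)} = 4 P^{2}$ ($g{\left(P \right)} = 2 P 2 P = 4 P^{2}$)
$l{\left(A,E \right)} = A + E$
$T{\left(F \right)} = - \frac{49}{32}$ ($T{\left(F \right)} = - \frac{4 \left(\frac{7}{8}\right)^{2}}{2} = - \frac{4 \cdot \frac{49}{64}}{2} = \left(- \frac{1}{2}\right) \frac{49}{16} = - \frac{49}{32}$)
$l{\left(8,15 \right)} 306 + \left(\left(p{\left(3 \right)} - 16\right) + T{\left(2 \right)}\right) = \left(8 + 15\right) 306 + \left(\left(3 - 16\right) - \frac{49}{32}\right) = 23 \cdot 306 - \frac{465}{32} = 7038 - \frac{465}{32} = \frac{224751}{32}$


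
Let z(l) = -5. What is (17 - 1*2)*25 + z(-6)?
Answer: 370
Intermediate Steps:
(17 - 1*2)*25 + z(-6) = (17 - 1*2)*25 - 5 = (17 - 2)*25 - 5 = 15*25 - 5 = 375 - 5 = 370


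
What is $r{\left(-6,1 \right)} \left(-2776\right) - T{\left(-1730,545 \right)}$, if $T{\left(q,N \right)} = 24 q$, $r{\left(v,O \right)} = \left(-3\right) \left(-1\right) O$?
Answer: $33192$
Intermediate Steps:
$r{\left(v,O \right)} = 3 O$
$r{\left(-6,1 \right)} \left(-2776\right) - T{\left(-1730,545 \right)} = 3 \cdot 1 \left(-2776\right) - 24 \left(-1730\right) = 3 \left(-2776\right) - -41520 = -8328 + 41520 = 33192$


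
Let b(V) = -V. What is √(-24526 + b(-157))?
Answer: I*√24369 ≈ 156.11*I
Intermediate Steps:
√(-24526 + b(-157)) = √(-24526 - 1*(-157)) = √(-24526 + 157) = √(-24369) = I*√24369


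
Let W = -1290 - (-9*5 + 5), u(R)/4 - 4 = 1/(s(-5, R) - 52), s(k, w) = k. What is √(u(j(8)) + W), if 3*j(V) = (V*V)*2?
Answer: I*√4009494/57 ≈ 35.129*I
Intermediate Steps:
j(V) = 2*V²/3 (j(V) = ((V*V)*2)/3 = (V²*2)/3 = (2*V²)/3 = 2*V²/3)
u(R) = 908/57 (u(R) = 16 + 4/(-5 - 52) = 16 + 4/(-57) = 16 + 4*(-1/57) = 16 - 4/57 = 908/57)
W = -1250 (W = -1290 - (-45 + 5) = -1290 - 1*(-40) = -1290 + 40 = -1250)
√(u(j(8)) + W) = √(908/57 - 1250) = √(-70342/57) = I*√4009494/57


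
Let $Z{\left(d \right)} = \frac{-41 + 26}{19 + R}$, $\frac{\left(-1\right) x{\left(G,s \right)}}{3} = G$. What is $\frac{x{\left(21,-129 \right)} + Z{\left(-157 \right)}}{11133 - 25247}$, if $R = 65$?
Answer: $\frac{1769}{395192} \approx 0.0044763$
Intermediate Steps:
$x{\left(G,s \right)} = - 3 G$
$Z{\left(d \right)} = - \frac{5}{28}$ ($Z{\left(d \right)} = \frac{-41 + 26}{19 + 65} = - \frac{15}{84} = \left(-15\right) \frac{1}{84} = - \frac{5}{28}$)
$\frac{x{\left(21,-129 \right)} + Z{\left(-157 \right)}}{11133 - 25247} = \frac{\left(-3\right) 21 - \frac{5}{28}}{11133 - 25247} = \frac{-63 - \frac{5}{28}}{-14114} = \left(- \frac{1769}{28}\right) \left(- \frac{1}{14114}\right) = \frac{1769}{395192}$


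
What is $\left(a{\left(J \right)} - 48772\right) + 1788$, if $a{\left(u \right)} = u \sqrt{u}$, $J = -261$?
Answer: $-46984 - 783 i \sqrt{29} \approx -46984.0 - 4216.6 i$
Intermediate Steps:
$a{\left(u \right)} = u^{\frac{3}{2}}$
$\left(a{\left(J \right)} - 48772\right) + 1788 = \left(\left(-261\right)^{\frac{3}{2}} - 48772\right) + 1788 = \left(- 783 i \sqrt{29} - 48772\right) + 1788 = \left(-48772 - 783 i \sqrt{29}\right) + 1788 = -46984 - 783 i \sqrt{29}$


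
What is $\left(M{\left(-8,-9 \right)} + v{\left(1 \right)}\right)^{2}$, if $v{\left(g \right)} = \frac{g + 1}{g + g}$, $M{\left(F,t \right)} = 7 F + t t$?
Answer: $676$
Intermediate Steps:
$M{\left(F,t \right)} = t^{2} + 7 F$ ($M{\left(F,t \right)} = 7 F + t^{2} = t^{2} + 7 F$)
$v{\left(g \right)} = \frac{1 + g}{2 g}$
$\left(M{\left(-8,-9 \right)} + v{\left(1 \right)}\right)^{2} = \left(\left(\left(-9\right)^{2} + 7 \left(-8\right)\right) + \frac{1 + 1}{2 \cdot 1}\right)^{2} = \left(\left(81 - 56\right) + \frac{1}{2} \cdot 1 \cdot 2\right)^{2} = \left(25 + 1\right)^{2} = 26^{2} = 676$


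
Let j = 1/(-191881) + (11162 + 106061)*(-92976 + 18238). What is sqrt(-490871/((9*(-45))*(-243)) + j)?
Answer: 4*I*sqrt(29761226384179279024181865)/233135415 ≈ 93600.0*I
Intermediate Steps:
j = -1681071853711695/191881 (j = -1/191881 + 117223*(-74738) = -1/191881 - 8761012574 = -1681071853711695/191881 ≈ -8.7610e+9)
sqrt(-490871/((9*(-45))*(-243)) + j) = sqrt(-490871/((9*(-45))*(-243)) - 1681071853711695/191881) = sqrt(-490871/((-405*(-243))) - 1681071853711695/191881) = sqrt(-490871/98415 - 1681071853711695/191881) = sqrt(-165442686577225281776/18883968615) = 4*I*sqrt(29761226384179279024181865)/233135415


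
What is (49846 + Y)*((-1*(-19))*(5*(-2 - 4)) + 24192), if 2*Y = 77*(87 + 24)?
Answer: 1278410829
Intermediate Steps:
Y = 8547/2 (Y = (77*(87 + 24))/2 = (77*111)/2 = (½)*8547 = 8547/2 ≈ 4273.5)
(49846 + Y)*((-1*(-19))*(5*(-2 - 4)) + 24192) = (49846 + 8547/2)*((-1*(-19))*(5*(-2 - 4)) + 24192) = 108239*(19*(5*(-6)) + 24192)/2 = 108239*(19*(-30) + 24192)/2 = 108239*(-570 + 24192)/2 = (108239/2)*23622 = 1278410829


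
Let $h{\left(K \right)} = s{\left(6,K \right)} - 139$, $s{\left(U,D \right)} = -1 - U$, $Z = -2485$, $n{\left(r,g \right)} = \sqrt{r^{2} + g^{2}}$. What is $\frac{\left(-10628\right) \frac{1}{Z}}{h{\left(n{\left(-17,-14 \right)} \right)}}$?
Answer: $- \frac{5314}{181405} \approx -0.029294$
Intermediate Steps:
$n{\left(r,g \right)} = \sqrt{g^{2} + r^{2}}$
$h{\left(K \right)} = -146$ ($h{\left(K \right)} = \left(-1 - 6\right) - 139 = -7 - 139 = -146$)
$\frac{\left(-10628\right) \frac{1}{Z}}{h{\left(n{\left(-17,-14 \right)} \right)}} = \frac{\left(-10628\right) \frac{1}{-2485}}{-146} = \left(-10628\right) \left(- \frac{1}{2485}\right) \left(- \frac{1}{146}\right) = \frac{10628}{2485} \left(- \frac{1}{146}\right) = - \frac{5314}{181405}$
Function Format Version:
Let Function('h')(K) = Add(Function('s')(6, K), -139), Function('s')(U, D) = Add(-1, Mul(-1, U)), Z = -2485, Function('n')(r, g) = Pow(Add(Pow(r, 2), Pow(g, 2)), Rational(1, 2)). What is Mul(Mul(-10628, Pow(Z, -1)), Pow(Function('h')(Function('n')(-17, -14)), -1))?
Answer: Rational(-5314, 181405) ≈ -0.029294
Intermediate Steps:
Function('n')(r, g) = Pow(Add(Pow(g, 2), Pow(r, 2)), Rational(1, 2))
Function('h')(K) = -146 (Function('h')(K) = Add(Add(-1, Mul(-1, 6)), -139) = Add(Add(-1, -6), -139) = Add(-7, -139) = -146)
Mul(Mul(-10628, Pow(Z, -1)), Pow(Function('h')(Function('n')(-17, -14)), -1)) = Mul(Mul(-10628, Pow(-2485, -1)), Pow(-146, -1)) = Mul(Mul(-10628, Rational(-1, 2485)), Rational(-1, 146)) = Mul(Rational(10628, 2485), Rational(-1, 146)) = Rational(-5314, 181405)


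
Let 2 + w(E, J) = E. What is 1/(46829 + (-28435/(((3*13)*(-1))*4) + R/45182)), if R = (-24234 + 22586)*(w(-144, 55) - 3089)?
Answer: 3524196/166092789409 ≈ 2.1218e-5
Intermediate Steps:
w(E, J) = -2 + E
R = 5331280 (R = (-24234 + 22586)*((-2 - 144) - 3089) = -1648*(-146 - 3089) = -1648*(-3235) = 5331280)
1/(46829 + (-28435/(((3*13)*(-1))*4) + R/45182)) = 1/(46829 + (-28435/(((3*13)*(-1))*4) + 5331280/45182)) = 1/(46829 + (-28435/((39*(-1))*4) + 5331280*(1/45182))) = 1/(46829 + (-28435/((-39*4)) + 2665640/22591)) = 1/(46829 + (-28435/(-156) + 2665640/22591)) = 1/(46829 + (-28435*(-1/156) + 2665640/22591)) = 1/(46829 + (28435/156 + 2665640/22591)) = 1/(46829 + 1058214925/3524196) = 1/(166092789409/3524196) = 3524196/166092789409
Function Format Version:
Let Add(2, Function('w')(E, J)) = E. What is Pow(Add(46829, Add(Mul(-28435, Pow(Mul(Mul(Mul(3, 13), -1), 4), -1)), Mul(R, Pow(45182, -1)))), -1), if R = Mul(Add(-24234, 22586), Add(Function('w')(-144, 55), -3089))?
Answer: Rational(3524196, 166092789409) ≈ 2.1218e-5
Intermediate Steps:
Function('w')(E, J) = Add(-2, E)
R = 5331280 (R = Mul(Add(-24234, 22586), Add(Add(-2, -144), -3089)) = Mul(-1648, Add(-146, -3089)) = Mul(-1648, -3235) = 5331280)
Pow(Add(46829, Add(Mul(-28435, Pow(Mul(Mul(Mul(3, 13), -1), 4), -1)), Mul(R, Pow(45182, -1)))), -1) = Pow(Add(46829, Add(Mul(-28435, Pow(Mul(Mul(Mul(3, 13), -1), 4), -1)), Mul(5331280, Pow(45182, -1)))), -1) = Pow(Add(46829, Add(Mul(-28435, Pow(Mul(Mul(39, -1), 4), -1)), Mul(5331280, Rational(1, 45182)))), -1) = Pow(Add(46829, Add(Mul(-28435, Pow(Mul(-39, 4), -1)), Rational(2665640, 22591))), -1) = Pow(Add(46829, Add(Mul(-28435, Pow(-156, -1)), Rational(2665640, 22591))), -1) = Pow(Add(46829, Add(Mul(-28435, Rational(-1, 156)), Rational(2665640, 22591))), -1) = Pow(Add(46829, Add(Rational(28435, 156), Rational(2665640, 22591))), -1) = Pow(Add(46829, Rational(1058214925, 3524196)), -1) = Pow(Rational(166092789409, 3524196), -1) = Rational(3524196, 166092789409)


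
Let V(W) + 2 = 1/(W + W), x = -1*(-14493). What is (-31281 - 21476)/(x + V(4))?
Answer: -422056/115929 ≈ -3.6406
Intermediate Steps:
x = 14493
V(W) = -2 + 1/(2*W) (V(W) = -2 + 1/(W + W) = -2 + 1/(2*W))
(-31281 - 21476)/(x + V(4)) = (-31281 - 21476)/(14493 + (-2 + (1/2)/4)) = -52757/(14493 + (-2 + (1/2)*(1/4))) = -52757/(14493 + (-2 + 1/8)) = -52757/(14493 - 15/8) = -52757/115929/8 = -52757*8/115929 = -422056/115929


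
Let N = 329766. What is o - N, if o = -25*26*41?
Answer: -356416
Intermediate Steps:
o = -26650 (o = -650*41 = -26650)
o - N = -26650 - 1*329766 = -26650 - 329766 = -356416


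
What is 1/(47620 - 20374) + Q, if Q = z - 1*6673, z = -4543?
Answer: -305591135/27246 ≈ -11216.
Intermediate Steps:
Q = -11216 (Q = -4543 - 1*6673 = -4543 - 6673 = -11216)
1/(47620 - 20374) + Q = 1/(47620 - 20374) - 11216 = 1/27246 - 11216 = -305591135/27246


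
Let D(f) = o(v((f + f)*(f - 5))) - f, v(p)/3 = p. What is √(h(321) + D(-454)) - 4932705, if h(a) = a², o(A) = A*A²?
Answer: -4932705 + √1954606624491657991 ≈ 1.3931e+9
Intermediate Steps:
v(p) = 3*p
o(A) = A³
D(f) = -f + 216*f³*(-5 + f)³ (D(f) = (3*((f + f)*(f - 5)))³ - f = (3*((2*f)*(-5 + f)))³ - f = (3*(2*f*(-5 + f)))³ - f = (6*f*(-5 + f))³ - f = 216*f³*(-5 + f)³ - f = -f + 216*f³*(-5 + f)³)
√(h(321) + D(-454)) - 4932705 = √(321² + (-1*(-454) + 216*(-454)³*(-5 - 454)³)) - 4932705 = √(103041 + (454 + 216*(-93576664)*(-459)³)) - 4932705 = √(103041 + (454 + 216*(-93576664)*(-96702579))) - 4932705 = √(103041 + (454 + 1954606624491554496)) - 4932705 = √(103041 + 1954606624491554950) - 4932705 = √1954606624491657991 - 4932705 = -4932705 + √1954606624491657991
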